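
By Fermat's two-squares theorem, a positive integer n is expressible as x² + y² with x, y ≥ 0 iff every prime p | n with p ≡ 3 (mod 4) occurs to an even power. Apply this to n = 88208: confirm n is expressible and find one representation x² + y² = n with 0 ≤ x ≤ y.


Step 1: Factor n = 88208 = 2^4 · 37 · 149.
Step 2: Check the mod-4 condition on each prime factor: 2 = 2 (special); 37 ≡ 1 (mod 4), exponent 1; 149 ≡ 1 (mod 4), exponent 1.
All primes ≡ 3 (mod 4) appear to even exponent (or don't appear), so by the two-squares theorem n IS expressible as a sum of two squares.
Step 3: Build a representation. Group n = k² · m with k = 4 and m = 37 · 149 = 5513 (a product of primes ≡ 1 (mod 4)); a representation of m scales to one of n via (k·x)² + (k·y)² = k²(x² + y²). Each prime p ≡ 1 (mod 4) is itself a sum of two squares; find a² by testing p − a² for a perfect square:
  37: 37 − 1² = 36 = 6² ⇒ 37 = 1² + 6².
  149: 149 − 1² = 148, 149 − 2² = 145, 149 − 3² = 140, 149 − 4² = 133, 149 − 5² = 124, 149 − 6² = 113, 149 − 7² = 100 = 10² ⇒ 149 = 7² + 10².
  Combine using the Brahmagupta–Fibonacci identity (a² + b²)(c² + d²) = (ac − bd)² + (ad + bc)² = (ac + bd)² + (ad − bc)²:
  37 · 149 = 5513: from (1² + 6²)(7² + 10²), take (1·7 − 6·10, 1·10 + 6·7) = (7 − 60, 10 + 42) = (-53, 52); dropping signs (only squares matter) gives (53, 52); check 53² + 52² = 2809 + 2704 = 5513 ✓.
  Scale by k = 4: (4·53, 4·52) = (212, 208).
Step 4: Order so x ≤ y and verify: 208² + 212² = 43264 + 44944 = 88208 = n. ✓

n = 88208 = 208² + 212² (one valid representation with x ≤ y).


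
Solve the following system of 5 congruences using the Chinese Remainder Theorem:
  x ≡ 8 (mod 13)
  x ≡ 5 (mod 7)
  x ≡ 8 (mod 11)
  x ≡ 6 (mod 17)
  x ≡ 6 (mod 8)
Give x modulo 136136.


Product of moduli M = 13 · 7 · 11 · 17 · 8 = 136136.
Merge one congruence at a time:
  Start: x ≡ 8 (mod 13).
  Combine with x ≡ 5 (mod 7); new modulus lcm = 91.
    Write x = 8 + 13·t and substitute into x ≡ 5 (mod 7): 13·t ≡ 5 − 8 = -3 (mod 7).
    Reduce coefficients mod 7: 6·t ≡ 4 (mod 7).
    The inverse of 6 mod 7 is 6 (since 6·6 = 36 = 5·7 + 1), so t ≡ 6·4 = 24 ≡ 3 (mod 7).
    Then x = 8 + 13·3 = 47, valid modulo lcm(13, 7) = 91: x ≡ 47 (mod 91).
  Combine with x ≡ 8 (mod 11); new modulus lcm = 1001.
    Write x = 47 + 91·t and substitute into x ≡ 8 (mod 11): 91·t ≡ 8 − 47 = -39 (mod 11).
    Reduce coefficients mod 11: 3·t ≡ 5 (mod 11).
    The inverse of 3 mod 11 is 4 (since 3·4 = 12 = 1·11 + 1), so t ≡ 4·5 = 20 ≡ 9 (mod 11).
    Then x = 47 + 91·9 = 866, valid modulo lcm(91, 11) = 1001: x ≡ 866 (mod 1001).
  Combine with x ≡ 6 (mod 17); new modulus lcm = 17017.
    Write x = 866 + 1001·t and substitute into x ≡ 6 (mod 17): 1001·t ≡ 6 − 866 = -860 (mod 17).
    Reduce coefficients mod 17: 15·t ≡ 7 (mod 17).
    The inverse of 15 mod 17 is 8 (since 15·8 = 120 = 7·17 + 1), so t ≡ 8·7 = 56 ≡ 5 (mod 17).
    Then x = 866 + 1001·5 = 5871, valid modulo lcm(1001, 17) = 17017: x ≡ 5871 (mod 17017).
  Combine with x ≡ 6 (mod 8); new modulus lcm = 136136.
    Write x = 5871 + 17017·t and substitute into x ≡ 6 (mod 8): 17017·t ≡ 6 − 5871 = -5865 (mod 8).
    Reduce coefficients mod 8: 1·t ≡ 7 (mod 8).
    So t ≡ 7 (mod 8).
    Then x = 5871 + 17017·7 = 124990, valid modulo lcm(17017, 8) = 136136: x ≡ 124990 (mod 136136).
Verify against each original: 124990 mod 13 = 8, 124990 mod 7 = 5, 124990 mod 11 = 8, 124990 mod 17 = 6, 124990 mod 8 = 6.

x ≡ 124990 (mod 136136).


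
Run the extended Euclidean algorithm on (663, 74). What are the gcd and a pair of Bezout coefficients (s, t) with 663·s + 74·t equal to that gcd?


Euclidean algorithm on (663, 74) — divide until remainder is 0:
  663 = 8 · 74 + 71
  74 = 1 · 71 + 3
  71 = 23 · 3 + 2
  3 = 1 · 2 + 1
  2 = 2 · 1 + 0
gcd(663, 74) = 1.
Track Bezout coefficients alongside the remainders: start with r₀ = 663 = a·1 + b·0 (s = 1, t = 0) and r₁ = 74 = a·0 + b·1 (s = 0, t = 1); each new remainder r_{k+1} = r_{k-1} − q_k·r_k inherits s_{k+1} = s_{k-1} − q_k·s_k, t_{k+1} = t_{k-1} − q_k·t_k, so r_k = a·s_k + b·t_k at every step:
  q = 8: r = 71, s = 1 − 8·0 = 1, t = 0 − 8·1 = -8  (check: 663·1 + 74·(-8) = 71)
  q = 1: r = 3, s = 0 − 1·1 = -1, t = 1 − 1·(-8) = 9  (check: 663·(-1) + 74·9 = 3)
  q = 23: r = 2, s = 1 − 23·(-1) = 24, t = -8 − 23·9 = -215  (check: 663·24 + 74·(-215) = 2)
  q = 1: r = 1, s = -1 − 1·24 = -25, t = 9 − 1·(-215) = 224  (check: 663·(-25) + 74·224 = 1)
The row with r = 1 (the gcd) gives the Bezout coefficients s = -25, t = 224.
Result: 663 · (-25) + 74 · (224) = 1.

gcd(663, 74) = 1; s = -25, t = 224 (check: 663·(-25) + 74·224 = 1).


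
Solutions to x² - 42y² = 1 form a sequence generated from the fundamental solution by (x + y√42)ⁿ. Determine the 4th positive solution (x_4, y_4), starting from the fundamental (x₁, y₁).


Step 1: Find the fundamental solution (x₁, y₁) of x² - 42y² = 1.
  Expand √42 as a continued fraction. a₀ = ⌊√42⌋ = 6; iterate m_{k+1} = d_k·a_k − m_k, d_{k+1} = (42 − m_{k+1}²)/d_k, a_{k+1} = ⌊(a₀ + m_{k+1})/d_{k+1}⌋ (starting m₀ = 0, d₀ = 1), with convergents p_k = a_k·p_{k-1} + p_{k-2}, q_k = a_k·q_{k-1} + q_{k-2} (p₋₁ = 1, q₋₁ = 0):
  k = 0: a₀ = 6; p₀/q₀ = 6/1; p₀² − 42·q₀² = 36 − 42 = -6.
  k = 1: m = 6, d = 6, a = ⌊(6 + 6)/6⌋ = 2; p/q = (2·6 + 1)/(2·1 + 0) = 13/2; p² − 42·q² = 169 − 168 = 1.
  The first convergent with p² − 42·q² = 1 gives the fundamental solution (x₁, y₁) = (13, 2).
Step 2: Apply the recurrence (x_{n+1}, y_{n+1}) = (x₁x_n + 42y₁y_n, x₁y_n + y₁x_n) repeatedly.
  From (x_1, y_1) = (13, 2): x_2 = 13·13 + 42·2·2 = 337; y_2 = 13·2 + 2·13 = 52.
  From (x_2, y_2) = (337, 52): x_3 = 13·337 + 42·2·52 = 8749; y_3 = 13·52 + 2·337 = 1350.
  From (x_3, y_3) = (8749, 1350): x_4 = 13·8749 + 42·2·1350 = 227137; y_4 = 13·1350 + 2·8749 = 35048.
Step 3: Verify x_4² - 42·y_4² = 51591216769 - 51591216768 = 1 (should be 1). ✓

(x_1, y_1) = (13, 2); (x_4, y_4) = (227137, 35048).


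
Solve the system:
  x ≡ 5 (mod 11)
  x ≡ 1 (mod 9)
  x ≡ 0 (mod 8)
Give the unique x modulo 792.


Moduli 11, 9, 8 are pairwise coprime; by CRT there is a unique solution modulo M = 11 · 9 · 8 = 792.
Solve pairwise, accumulating the modulus:
  Start with x ≡ 5 (mod 11).
  Combine with x ≡ 1 (mod 9): since gcd(11, 9) = 1, we get a unique residue mod 99.
    Write x = 5 + 11·t and substitute into x ≡ 1 (mod 9): 11·t ≡ 1 − 5 = -4 (mod 9).
    Reduce coefficients mod 9: 2·t ≡ 5 (mod 9).
    The inverse of 2 mod 9 is 5 (since 2·5 = 10 = 1·9 + 1), so t ≡ 5·5 = 25 ≡ 7 (mod 9).
    Then x = 5 + 11·7 = 82, valid modulo lcm(11, 9) = 99: x ≡ 82 (mod 99).
  Combine with x ≡ 0 (mod 8): since gcd(99, 8) = 1, we get a unique residue mod 792.
    Write x = 82 + 99·t and substitute into x ≡ 0 (mod 8): 99·t ≡ 0 − 82 = -82 (mod 8).
    Reduce coefficients mod 8: 3·t ≡ 6 (mod 8).
    The inverse of 3 mod 8 is 3 (since 3·3 = 9 = 1·8 + 1), so t ≡ 3·6 = 18 ≡ 2 (mod 8).
    Then x = 82 + 99·2 = 280, valid modulo lcm(99, 8) = 792: x ≡ 280 (mod 792).
Verify: 280 mod 11 = 5 ✓, 280 mod 9 = 1 ✓, 280 mod 8 = 0 ✓.

x ≡ 280 (mod 792).


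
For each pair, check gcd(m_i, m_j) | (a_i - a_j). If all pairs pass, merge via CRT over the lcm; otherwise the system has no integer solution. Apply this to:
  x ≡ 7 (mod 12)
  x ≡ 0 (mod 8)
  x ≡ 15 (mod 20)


Moduli 12, 8, 20 are not pairwise coprime, so CRT works modulo lcm(m_i) when all pairwise compatibility conditions hold.
Pairwise compatibility: gcd(m_i, m_j) must divide a_i - a_j for every pair.
Merge one congruence at a time:
  Start: x ≡ 7 (mod 12).
  Combine with x ≡ 0 (mod 8): gcd(12, 8) = 4, and 0 - 7 = -7 is NOT divisible by 4.
    ⇒ system is inconsistent (no integer solution).

No solution (the system is inconsistent).


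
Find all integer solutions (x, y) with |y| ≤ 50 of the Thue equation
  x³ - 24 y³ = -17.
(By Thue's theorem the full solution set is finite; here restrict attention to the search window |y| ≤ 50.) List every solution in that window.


The equation is x³ - 24y³ = -17. For fixed y, x³ = 24·y³ − 17, so a solution requires the RHS to be a perfect cube.
Strategy: iterate y from -50 to 50, compute RHS = 24·y³ − 17, and check whether it is a (positive or negative) perfect cube.
Check small values of y:
  y = 0: RHS = -17 is not a perfect cube.
  y = 1: RHS = 7 is not a perfect cube.
  y = -1: RHS = -41 is not a perfect cube.
  y = 2: RHS = 175 is not a perfect cube.
  y = -2: RHS = -209 is not a perfect cube.
  y = 3: RHS = 631 is not a perfect cube.
  y = -3: RHS = -665 is not a perfect cube.
Continuing the search up to |y| = 50 finds no solutions either.
No (x, y) in the scanned range satisfies the equation.

No integer solutions with |y| ≤ 50.


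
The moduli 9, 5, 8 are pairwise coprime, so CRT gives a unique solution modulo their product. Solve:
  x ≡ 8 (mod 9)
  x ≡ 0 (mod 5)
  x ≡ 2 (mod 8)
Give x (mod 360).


Moduli 9, 5, 8 are pairwise coprime; by CRT there is a unique solution modulo M = 9 · 5 · 8 = 360.
Solve pairwise, accumulating the modulus:
  Start with x ≡ 8 (mod 9).
  Combine with x ≡ 0 (mod 5): since gcd(9, 5) = 1, we get a unique residue mod 45.
    Write x = 8 + 9·t and substitute into x ≡ 0 (mod 5): 9·t ≡ 0 − 8 = -8 (mod 5).
    Reduce coefficients mod 5: 4·t ≡ 2 (mod 5).
    The inverse of 4 mod 5 is 4 (since 4·4 = 16 = 3·5 + 1), so t ≡ 4·2 = 8 ≡ 3 (mod 5).
    Then x = 8 + 9·3 = 35, valid modulo lcm(9, 5) = 45: x ≡ 35 (mod 45).
  Combine with x ≡ 2 (mod 8): since gcd(45, 8) = 1, we get a unique residue mod 360.
    Write x = 35 + 45·t and substitute into x ≡ 2 (mod 8): 45·t ≡ 2 − 35 = -33 (mod 8).
    Reduce coefficients mod 8: 5·t ≡ 7 (mod 8).
    The inverse of 5 mod 8 is 5 (since 5·5 = 25 = 3·8 + 1), so t ≡ 5·7 = 35 ≡ 3 (mod 8).
    Then x = 35 + 45·3 = 170, valid modulo lcm(45, 8) = 360: x ≡ 170 (mod 360).
Verify: 170 mod 9 = 8 ✓, 170 mod 5 = 0 ✓, 170 mod 8 = 2 ✓.

x ≡ 170 (mod 360).


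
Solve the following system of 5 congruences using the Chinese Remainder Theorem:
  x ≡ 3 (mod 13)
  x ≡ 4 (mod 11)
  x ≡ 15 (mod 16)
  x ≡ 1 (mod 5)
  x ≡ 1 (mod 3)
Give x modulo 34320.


Product of moduli M = 13 · 11 · 16 · 5 · 3 = 34320.
Merge one congruence at a time:
  Start: x ≡ 3 (mod 13).
  Combine with x ≡ 4 (mod 11); new modulus lcm = 143.
    Write x = 3 + 13·t and substitute into x ≡ 4 (mod 11): 13·t ≡ 4 − 3 = 1 (mod 11).
    Reduce coefficients mod 11: 2·t ≡ 1 (mod 11).
    The inverse of 2 mod 11 is 6 (since 2·6 = 12 = 1·11 + 1), so t ≡ 6·1 = 6 ≡ 6 (mod 11).
    Then x = 3 + 13·6 = 81, valid modulo lcm(13, 11) = 143: x ≡ 81 (mod 143).
  Combine with x ≡ 15 (mod 16); new modulus lcm = 2288.
    Write x = 81 + 143·t and substitute into x ≡ 15 (mod 16): 143·t ≡ 15 − 81 = -66 (mod 16).
    Reduce coefficients mod 16: 15·t ≡ 14 (mod 16).
    The inverse of 15 mod 16 is 15 (since 15·15 = 225 = 14·16 + 1), so t ≡ 15·14 = 210 ≡ 2 (mod 16).
    Then x = 81 + 143·2 = 367, valid modulo lcm(143, 16) = 2288: x ≡ 367 (mod 2288).
  Combine with x ≡ 1 (mod 5); new modulus lcm = 11440.
    Write x = 367 + 2288·t and substitute into x ≡ 1 (mod 5): 2288·t ≡ 1 − 367 = -366 (mod 5).
    Reduce coefficients mod 5: 3·t ≡ 4 (mod 5).
    The inverse of 3 mod 5 is 2 (since 3·2 = 6 = 1·5 + 1), so t ≡ 2·4 = 8 ≡ 3 (mod 5).
    Then x = 367 + 2288·3 = 7231, valid modulo lcm(2288, 5) = 11440: x ≡ 7231 (mod 11440).
  Combine with x ≡ 1 (mod 3); new modulus lcm = 34320.
    Write x = 7231 + 11440·t and substitute into x ≡ 1 (mod 3): 11440·t ≡ 1 − 7231 = -7230 (mod 3).
    Reduce coefficients mod 3: 1·t ≡ 0 (mod 3).
    So t ≡ 0 (mod 3).
    Then x = 7231 + 11440·0 = 7231, valid modulo lcm(11440, 3) = 34320: x ≡ 7231 (mod 34320).
Verify against each original: 7231 mod 13 = 3, 7231 mod 11 = 4, 7231 mod 16 = 15, 7231 mod 5 = 1, 7231 mod 3 = 1.

x ≡ 7231 (mod 34320).


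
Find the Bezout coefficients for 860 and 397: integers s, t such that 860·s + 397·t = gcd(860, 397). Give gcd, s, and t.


Euclidean algorithm on (860, 397) — divide until remainder is 0:
  860 = 2 · 397 + 66
  397 = 6 · 66 + 1
  66 = 66 · 1 + 0
gcd(860, 397) = 1.
Track Bezout coefficients alongside the remainders: start with r₀ = 860 = a·1 + b·0 (s = 1, t = 0) and r₁ = 397 = a·0 + b·1 (s = 0, t = 1); each new remainder r_{k+1} = r_{k-1} − q_k·r_k inherits s_{k+1} = s_{k-1} − q_k·s_k, t_{k+1} = t_{k-1} − q_k·t_k, so r_k = a·s_k + b·t_k at every step:
  q = 2: r = 66, s = 1 − 2·0 = 1, t = 0 − 2·1 = -2  (check: 860·1 + 397·(-2) = 66)
  q = 6: r = 1, s = 0 − 6·1 = -6, t = 1 − 6·(-2) = 13  (check: 860·(-6) + 397·13 = 1)
The row with r = 1 (the gcd) gives the Bezout coefficients s = -6, t = 13.
Result: 860 · (-6) + 397 · (13) = 1.

gcd(860, 397) = 1; s = -6, t = 13 (check: 860·(-6) + 397·13 = 1).


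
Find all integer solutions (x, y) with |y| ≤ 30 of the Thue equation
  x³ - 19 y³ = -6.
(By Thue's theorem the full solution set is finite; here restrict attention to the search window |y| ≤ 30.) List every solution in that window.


The equation is x³ - 19y³ = -6. For fixed y, x³ = 19·y³ − 6, so a solution requires the RHS to be a perfect cube.
Strategy: iterate y from -30 to 30, compute RHS = 19·y³ − 6, and check whether it is a (positive or negative) perfect cube.
Check small values of y:
  y = 0: RHS = -6 is not a perfect cube.
  y = 1: RHS = 13 is not a perfect cube.
  y = -1: RHS = -25 is not a perfect cube.
  y = 2: RHS = 146 is not a perfect cube.
  y = -2: RHS = -158 is not a perfect cube.
  y = 3: RHS = 507 is not a perfect cube.
  y = -3: RHS = -519 is not a perfect cube.
Continuing the search up to |y| = 30 finds no solutions either.
No (x, y) in the scanned range satisfies the equation.

No integer solutions with |y| ≤ 30.


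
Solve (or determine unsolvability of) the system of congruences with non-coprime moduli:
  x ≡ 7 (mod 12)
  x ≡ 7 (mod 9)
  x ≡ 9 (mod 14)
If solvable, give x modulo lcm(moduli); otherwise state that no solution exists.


Moduli 12, 9, 14 are not pairwise coprime, so CRT works modulo lcm(m_i) when all pairwise compatibility conditions hold.
Pairwise compatibility: gcd(m_i, m_j) must divide a_i - a_j for every pair.
Merge one congruence at a time:
  Start: x ≡ 7 (mod 12).
  Combine with x ≡ 7 (mod 9): gcd(12, 9) = 3; 7 - 7 = 0, which IS divisible by 3, so compatible.
    Write x = 7 + 12·t and substitute into x ≡ 7 (mod 9): 12·t ≡ 7 − 7 = 0 (mod 9).
    Divide the congruence (and modulus) by g = 3: 4·t ≡ 0 (mod 3).
    Reduce coefficients mod 3: 1·t ≡ 0 (mod 3).
    So t ≡ 0 (mod 3).
    Then x = 7 + 12·0 = 7, valid modulo lcm(12, 9) = 36: x ≡ 7 (mod 36).
  Combine with x ≡ 9 (mod 14): gcd(36, 14) = 2; 9 - 7 = 2, which IS divisible by 2, so compatible.
    Write x = 7 + 36·t and substitute into x ≡ 9 (mod 14): 36·t ≡ 9 − 7 = 2 (mod 14).
    Divide the congruence (and modulus) by g = 2: 18·t ≡ 1 (mod 7).
    Reduce coefficients mod 7: 4·t ≡ 1 (mod 7).
    The inverse of 4 mod 7 is 2 (since 4·2 = 8 = 1·7 + 1), so t ≡ 2·1 = 2 ≡ 2 (mod 7).
    Then x = 7 + 36·2 = 79, valid modulo lcm(36, 14) = 252: x ≡ 79 (mod 252).
Verify: 79 mod 12 = 7, 79 mod 9 = 7, 79 mod 14 = 9.

x ≡ 79 (mod 252).


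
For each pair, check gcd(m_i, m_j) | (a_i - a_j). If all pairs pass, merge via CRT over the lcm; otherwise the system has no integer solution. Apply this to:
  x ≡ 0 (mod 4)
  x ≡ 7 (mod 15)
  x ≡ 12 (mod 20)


Moduli 4, 15, 20 are not pairwise coprime, so CRT works modulo lcm(m_i) when all pairwise compatibility conditions hold.
Pairwise compatibility: gcd(m_i, m_j) must divide a_i - a_j for every pair.
Merge one congruence at a time:
  Start: x ≡ 0 (mod 4).
  Combine with x ≡ 7 (mod 15): gcd(4, 15) = 1; 7 - 0 = 7, which IS divisible by 1, so compatible.
    Write x = 0 + 4·t and substitute into x ≡ 7 (mod 15): 4·t ≡ 7 − 0 = 7 (mod 15).
    The inverse of 4 mod 15 is 4 (since 4·4 = 16 = 1·15 + 1), so t ≡ 4·7 = 28 ≡ 13 (mod 15).
    Then x = 0 + 4·13 = 52, valid modulo lcm(4, 15) = 60: x ≡ 52 (mod 60).
  Combine with x ≡ 12 (mod 20): gcd(60, 20) = 20; 12 - 52 = -40, which IS divisible by 20, so compatible.
    Write x = 52 + 60·t and substitute into x ≡ 12 (mod 20): 60·t ≡ 12 − 52 = -40 (mod 20).
    Divide the congruence (and modulus) by g = 20: 3·t ≡ -2 (mod 1).
    Modulo 1 every t works; take t = 0.
    Then x = 52 + 60·0 = 52, valid modulo lcm(60, 20) = 60: x ≡ 52 (mod 60).
Verify: 52 mod 4 = 0, 52 mod 15 = 7, 52 mod 20 = 12.

x ≡ 52 (mod 60).


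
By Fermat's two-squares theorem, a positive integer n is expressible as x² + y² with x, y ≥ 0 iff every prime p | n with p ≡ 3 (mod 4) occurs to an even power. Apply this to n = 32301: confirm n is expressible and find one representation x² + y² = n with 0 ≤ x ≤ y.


Step 1: Factor n = 32301 = 3^2 · 37 · 97.
Step 2: Check the mod-4 condition on each prime factor: 3 ≡ 3 (mod 4), exponent 2 (must be even); 37 ≡ 1 (mod 4), exponent 1; 97 ≡ 1 (mod 4), exponent 1.
All primes ≡ 3 (mod 4) appear to even exponent (or don't appear), so by the two-squares theorem n IS expressible as a sum of two squares.
Step 3: Build a representation. Group n = k² · m with k = 3 and m = 37 · 97 = 3589 (a product of primes ≡ 1 (mod 4)); a representation of m scales to one of n via (k·x)² + (k·y)² = k²(x² + y²). Each prime p ≡ 1 (mod 4) is itself a sum of two squares; find a² by testing p − a² for a perfect square:
  37: 37 − 1² = 36 = 6² ⇒ 37 = 1² + 6².
  97: 97 − 1² = 96, 97 − 2² = 93, 97 − 3² = 88, 97 − 4² = 81 = 9² ⇒ 97 = 4² + 9².
  Combine using the Brahmagupta–Fibonacci identity (a² + b²)(c² + d²) = (ac − bd)² + (ad + bc)² = (ac + bd)² + (ad − bc)²:
  37 · 97 = 3589: from (1² + 6²)(4² + 9²), take (1·4 − 6·9, 1·9 + 6·4) = (4 − 54, 9 + 24) = (-50, 33); dropping signs (only squares matter) gives (50, 33); check 50² + 33² = 2500 + 1089 = 3589 ✓.
  Scale by k = 3: (3·50, 3·33) = (150, 99).
Step 4: Order so x ≤ y and verify: 99² + 150² = 9801 + 22500 = 32301 = n. ✓

n = 32301 = 99² + 150² (one valid representation with x ≤ y).


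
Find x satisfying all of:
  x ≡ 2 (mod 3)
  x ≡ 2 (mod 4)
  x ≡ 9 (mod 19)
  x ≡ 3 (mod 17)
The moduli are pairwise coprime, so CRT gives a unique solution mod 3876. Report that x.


Product of moduli M = 3 · 4 · 19 · 17 = 3876.
Merge one congruence at a time:
  Start: x ≡ 2 (mod 3).
  Combine with x ≡ 2 (mod 4); new modulus lcm = 12.
    Write x = 2 + 3·t and substitute into x ≡ 2 (mod 4): 3·t ≡ 2 − 2 = 0 (mod 4).
    The inverse of 3 mod 4 is 3 (since 3·3 = 9 = 2·4 + 1), so t ≡ 3·0 = 0 ≡ 0 (mod 4).
    Then x = 2 + 3·0 = 2, valid modulo lcm(3, 4) = 12: x ≡ 2 (mod 12).
  Combine with x ≡ 9 (mod 19); new modulus lcm = 228.
    Write x = 2 + 12·t and substitute into x ≡ 9 (mod 19): 12·t ≡ 9 − 2 = 7 (mod 19).
    The inverse of 12 mod 19 is 8 (since 12·8 = 96 = 5·19 + 1), so t ≡ 8·7 = 56 ≡ 18 (mod 19).
    Then x = 2 + 12·18 = 218, valid modulo lcm(12, 19) = 228: x ≡ 218 (mod 228).
  Combine with x ≡ 3 (mod 17); new modulus lcm = 3876.
    Write x = 218 + 228·t and substitute into x ≡ 3 (mod 17): 228·t ≡ 3 − 218 = -215 (mod 17).
    Reduce coefficients mod 17: 7·t ≡ 6 (mod 17).
    The inverse of 7 mod 17 is 5 (since 7·5 = 35 = 2·17 + 1), so t ≡ 5·6 = 30 ≡ 13 (mod 17).
    Then x = 218 + 228·13 = 3182, valid modulo lcm(228, 17) = 3876: x ≡ 3182 (mod 3876).
Verify against each original: 3182 mod 3 = 2, 3182 mod 4 = 2, 3182 mod 19 = 9, 3182 mod 17 = 3.

x ≡ 3182 (mod 3876).


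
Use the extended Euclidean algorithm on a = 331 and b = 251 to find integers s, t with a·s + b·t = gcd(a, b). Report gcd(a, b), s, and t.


Euclidean algorithm on (331, 251) — divide until remainder is 0:
  331 = 1 · 251 + 80
  251 = 3 · 80 + 11
  80 = 7 · 11 + 3
  11 = 3 · 3 + 2
  3 = 1 · 2 + 1
  2 = 2 · 1 + 0
gcd(331, 251) = 1.
Track Bezout coefficients alongside the remainders: start with r₀ = 331 = a·1 + b·0 (s = 1, t = 0) and r₁ = 251 = a·0 + b·1 (s = 0, t = 1); each new remainder r_{k+1} = r_{k-1} − q_k·r_k inherits s_{k+1} = s_{k-1} − q_k·s_k, t_{k+1} = t_{k-1} − q_k·t_k, so r_k = a·s_k + b·t_k at every step:
  q = 1: r = 80, s = 1 − 1·0 = 1, t = 0 − 1·1 = -1  (check: 331·1 + 251·(-1) = 80)
  q = 3: r = 11, s = 0 − 3·1 = -3, t = 1 − 3·(-1) = 4  (check: 331·(-3) + 251·4 = 11)
  q = 7: r = 3, s = 1 − 7·(-3) = 22, t = -1 − 7·4 = -29  (check: 331·22 + 251·(-29) = 3)
  q = 3: r = 2, s = -3 − 3·22 = -69, t = 4 − 3·(-29) = 91  (check: 331·(-69) + 251·91 = 2)
  q = 1: r = 1, s = 22 − 1·(-69) = 91, t = -29 − 1·91 = -120  (check: 331·91 + 251·(-120) = 1)
The row with r = 1 (the gcd) gives the Bezout coefficients s = 91, t = -120.
Result: 331 · (91) + 251 · (-120) = 1.

gcd(331, 251) = 1; s = 91, t = -120 (check: 331·91 + 251·(-120) = 1).


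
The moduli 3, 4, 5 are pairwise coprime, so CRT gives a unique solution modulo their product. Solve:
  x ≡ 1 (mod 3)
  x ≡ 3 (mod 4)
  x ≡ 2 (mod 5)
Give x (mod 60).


Moduli 3, 4, 5 are pairwise coprime; by CRT there is a unique solution modulo M = 3 · 4 · 5 = 60.
Solve pairwise, accumulating the modulus:
  Start with x ≡ 1 (mod 3).
  Combine with x ≡ 3 (mod 4): since gcd(3, 4) = 1, we get a unique residue mod 12.
    Write x = 1 + 3·t and substitute into x ≡ 3 (mod 4): 3·t ≡ 3 − 1 = 2 (mod 4).
    The inverse of 3 mod 4 is 3 (since 3·3 = 9 = 2·4 + 1), so t ≡ 3·2 = 6 ≡ 2 (mod 4).
    Then x = 1 + 3·2 = 7, valid modulo lcm(3, 4) = 12: x ≡ 7 (mod 12).
  Combine with x ≡ 2 (mod 5): since gcd(12, 5) = 1, we get a unique residue mod 60.
    Write x = 7 + 12·t and substitute into x ≡ 2 (mod 5): 12·t ≡ 2 − 7 = -5 (mod 5).
    Reduce coefficients mod 5: 2·t ≡ 0 (mod 5).
    The inverse of 2 mod 5 is 3 (since 2·3 = 6 = 1·5 + 1), so t ≡ 3·0 = 0 ≡ 0 (mod 5).
    Then x = 7 + 12·0 = 7, valid modulo lcm(12, 5) = 60: x ≡ 7 (mod 60).
Verify: 7 mod 3 = 1 ✓, 7 mod 4 = 3 ✓, 7 mod 5 = 2 ✓.

x ≡ 7 (mod 60).


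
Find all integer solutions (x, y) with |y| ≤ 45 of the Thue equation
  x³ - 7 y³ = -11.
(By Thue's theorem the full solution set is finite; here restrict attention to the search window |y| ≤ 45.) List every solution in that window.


The equation is x³ - 7y³ = -11. For fixed y, x³ = 7·y³ − 11, so a solution requires the RHS to be a perfect cube.
Strategy: iterate y from -45 to 45, compute RHS = 7·y³ − 11, and check whether it is a (positive or negative) perfect cube.
Check small values of y:
  y = 0: RHS = -11 is not a perfect cube.
  y = 1: RHS = -4 is not a perfect cube.
  y = -1: RHS = -18 is not a perfect cube.
  y = 2: RHS = 45 is not a perfect cube.
  y = -2: RHS = -67 is not a perfect cube.
  y = 3: RHS = 178 is not a perfect cube.
  y = -3: RHS = -200 is not a perfect cube.
Continuing the search up to |y| = 45 finds no solutions either.
No (x, y) in the scanned range satisfies the equation.

No integer solutions with |y| ≤ 45.


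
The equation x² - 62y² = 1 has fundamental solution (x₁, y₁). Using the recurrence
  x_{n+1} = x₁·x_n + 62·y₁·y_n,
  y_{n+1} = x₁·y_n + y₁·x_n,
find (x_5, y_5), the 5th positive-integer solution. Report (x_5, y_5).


Step 1: Find the fundamental solution (x₁, y₁) of x² - 62y² = 1.
  Expand √62 as a continued fraction. a₀ = ⌊√62⌋ = 7; iterate m_{k+1} = d_k·a_k − m_k, d_{k+1} = (62 − m_{k+1}²)/d_k, a_{k+1} = ⌊(a₀ + m_{k+1})/d_{k+1}⌋ (starting m₀ = 0, d₀ = 1), with convergents p_k = a_k·p_{k-1} + p_{k-2}, q_k = a_k·q_{k-1} + q_{k-2} (p₋₁ = 1, q₋₁ = 0):
  k = 0: a₀ = 7; p₀/q₀ = 7/1; p₀² − 62·q₀² = 49 − 62 = -13.
  k = 1: m = 7, d = 13, a = ⌊(7 + 7)/13⌋ = 1; p/q = (1·7 + 1)/(1·1 + 0) = 8/1; p² − 62·q² = 64 − 62 = 2.
  k = 2: m = 6, d = 2, a = ⌊(7 + 6)/2⌋ = 6; p/q = (6·8 + 7)/(6·1 + 1) = 55/7; p² − 62·q² = 3025 − 3038 = -13.
  k = 3: m = 6, d = 13, a = ⌊(7 + 6)/13⌋ = 1; p/q = (1·55 + 8)/(1·7 + 1) = 63/8; p² − 62·q² = 3969 − 3968 = 1.
  The first convergent with p² − 62·q² = 1 gives the fundamental solution (x₁, y₁) = (63, 8).
Step 2: Apply the recurrence (x_{n+1}, y_{n+1}) = (x₁x_n + 62y₁y_n, x₁y_n + y₁x_n) repeatedly.
  From (x_1, y_1) = (63, 8): x_2 = 63·63 + 62·8·8 = 7937; y_2 = 63·8 + 8·63 = 1008.
  From (x_2, y_2) = (7937, 1008): x_3 = 63·7937 + 62·8·1008 = 999999; y_3 = 63·1008 + 8·7937 = 127000.
  From (x_3, y_3) = (999999, 127000): x_4 = 63·999999 + 62·8·127000 = 125991937; y_4 = 63·127000 + 8·999999 = 16000992.
  From (x_4, y_4) = (125991937, 16000992): x_5 = 63·125991937 + 62·8·16000992 = 15873984063; y_5 = 63·16000992 + 8·125991937 = 2015997992.
Step 3: Verify x_5² - 62·y_5² = 251983370032377987969 - 251983370032377987968 = 1 (should be 1). ✓

(x_1, y_1) = (63, 8); (x_5, y_5) = (15873984063, 2015997992).


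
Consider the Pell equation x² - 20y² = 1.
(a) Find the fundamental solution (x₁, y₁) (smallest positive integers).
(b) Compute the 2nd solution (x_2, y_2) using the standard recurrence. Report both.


Step 1: Find the fundamental solution (x₁, y₁) of x² - 20y² = 1.
  Expand √20 as a continued fraction. a₀ = ⌊√20⌋ = 4; iterate m_{k+1} = d_k·a_k − m_k, d_{k+1} = (20 − m_{k+1}²)/d_k, a_{k+1} = ⌊(a₀ + m_{k+1})/d_{k+1}⌋ (starting m₀ = 0, d₀ = 1), with convergents p_k = a_k·p_{k-1} + p_{k-2}, q_k = a_k·q_{k-1} + q_{k-2} (p₋₁ = 1, q₋₁ = 0):
  k = 0: a₀ = 4; p₀/q₀ = 4/1; p₀² − 20·q₀² = 16 − 20 = -4.
  k = 1: m = 4, d = 4, a = ⌊(4 + 4)/4⌋ = 2; p/q = (2·4 + 1)/(2·1 + 0) = 9/2; p² − 20·q² = 81 − 80 = 1.
  The first convergent with p² − 20·q² = 1 gives the fundamental solution (x₁, y₁) = (9, 2).
Step 2: Apply the recurrence (x_{n+1}, y_{n+1}) = (x₁x_n + 20y₁y_n, x₁y_n + y₁x_n) repeatedly.
  From (x_1, y_1) = (9, 2): x_2 = 9·9 + 20·2·2 = 161; y_2 = 9·2 + 2·9 = 36.
Step 3: Verify x_2² - 20·y_2² = 25921 - 25920 = 1 (should be 1). ✓

(x_1, y_1) = (9, 2); (x_2, y_2) = (161, 36).


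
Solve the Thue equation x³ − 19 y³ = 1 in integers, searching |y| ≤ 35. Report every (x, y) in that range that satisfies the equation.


The equation is x³ - 19y³ = 1. For fixed y, x³ = 19·y³ + 1, so a solution requires the RHS to be a perfect cube.
Strategy: iterate y from -35 to 35, compute RHS = 19·y³ + 1, and check whether it is a (positive or negative) perfect cube.
Check small values of y:
  y = 0: RHS = 1 = (1)³ ⇒ x = 1 works.
  y = 1: RHS = 20 is not a perfect cube.
  y = -1: RHS = -18 is not a perfect cube.
  y = 2: RHS = 153 is not a perfect cube.
  y = -2: RHS = -151 is not a perfect cube.
  y = 3: RHS = 514 is not a perfect cube.
  y = -3: RHS = -512 = (-8)³ ⇒ x = -8 works.
Continuing the search up to |y| = 35 finds no further solutions beyond those listed.
Collected solutions: (1, 0), (-8, -3).

Solutions (with |y| ≤ 35): (1, 0), (-8, -3).


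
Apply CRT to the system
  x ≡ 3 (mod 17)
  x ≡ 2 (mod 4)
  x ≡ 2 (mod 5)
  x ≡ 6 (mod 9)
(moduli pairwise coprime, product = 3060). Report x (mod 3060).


Product of moduli M = 17 · 4 · 5 · 9 = 3060.
Merge one congruence at a time:
  Start: x ≡ 3 (mod 17).
  Combine with x ≡ 2 (mod 4); new modulus lcm = 68.
    Write x = 3 + 17·t and substitute into x ≡ 2 (mod 4): 17·t ≡ 2 − 3 = -1 (mod 4).
    Reduce coefficients mod 4: 1·t ≡ 3 (mod 4).
    So t ≡ 3 (mod 4).
    Then x = 3 + 17·3 = 54, valid modulo lcm(17, 4) = 68: x ≡ 54 (mod 68).
  Combine with x ≡ 2 (mod 5); new modulus lcm = 340.
    Write x = 54 + 68·t and substitute into x ≡ 2 (mod 5): 68·t ≡ 2 − 54 = -52 (mod 5).
    Reduce coefficients mod 5: 3·t ≡ 3 (mod 5).
    The inverse of 3 mod 5 is 2 (since 3·2 = 6 = 1·5 + 1), so t ≡ 2·3 = 6 ≡ 1 (mod 5).
    Then x = 54 + 68·1 = 122, valid modulo lcm(68, 5) = 340: x ≡ 122 (mod 340).
  Combine with x ≡ 6 (mod 9); new modulus lcm = 3060.
    Write x = 122 + 340·t and substitute into x ≡ 6 (mod 9): 340·t ≡ 6 − 122 = -116 (mod 9).
    Reduce coefficients mod 9: 7·t ≡ 1 (mod 9).
    The inverse of 7 mod 9 is 4 (since 7·4 = 28 = 3·9 + 1), so t ≡ 4·1 = 4 ≡ 4 (mod 9).
    Then x = 122 + 340·4 = 1482, valid modulo lcm(340, 9) = 3060: x ≡ 1482 (mod 3060).
Verify against each original: 1482 mod 17 = 3, 1482 mod 4 = 2, 1482 mod 5 = 2, 1482 mod 9 = 6.

x ≡ 1482 (mod 3060).


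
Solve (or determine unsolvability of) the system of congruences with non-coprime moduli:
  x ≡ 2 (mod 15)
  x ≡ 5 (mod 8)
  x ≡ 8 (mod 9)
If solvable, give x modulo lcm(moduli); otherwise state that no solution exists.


Moduli 15, 8, 9 are not pairwise coprime, so CRT works modulo lcm(m_i) when all pairwise compatibility conditions hold.
Pairwise compatibility: gcd(m_i, m_j) must divide a_i - a_j for every pair.
Merge one congruence at a time:
  Start: x ≡ 2 (mod 15).
  Combine with x ≡ 5 (mod 8): gcd(15, 8) = 1; 5 - 2 = 3, which IS divisible by 1, so compatible.
    Write x = 2 + 15·t and substitute into x ≡ 5 (mod 8): 15·t ≡ 5 − 2 = 3 (mod 8).
    Reduce coefficients mod 8: 7·t ≡ 3 (mod 8).
    The inverse of 7 mod 8 is 7 (since 7·7 = 49 = 6·8 + 1), so t ≡ 7·3 = 21 ≡ 5 (mod 8).
    Then x = 2 + 15·5 = 77, valid modulo lcm(15, 8) = 120: x ≡ 77 (mod 120).
  Combine with x ≡ 8 (mod 9): gcd(120, 9) = 3; 8 - 77 = -69, which IS divisible by 3, so compatible.
    Write x = 77 + 120·t and substitute into x ≡ 8 (mod 9): 120·t ≡ 8 − 77 = -69 (mod 9).
    Divide the congruence (and modulus) by g = 3: 40·t ≡ -23 (mod 3).
    Reduce coefficients mod 3: 1·t ≡ 1 (mod 3).
    So t ≡ 1 (mod 3).
    Then x = 77 + 120·1 = 197, valid modulo lcm(120, 9) = 360: x ≡ 197 (mod 360).
Verify: 197 mod 15 = 2, 197 mod 8 = 5, 197 mod 9 = 8.

x ≡ 197 (mod 360).


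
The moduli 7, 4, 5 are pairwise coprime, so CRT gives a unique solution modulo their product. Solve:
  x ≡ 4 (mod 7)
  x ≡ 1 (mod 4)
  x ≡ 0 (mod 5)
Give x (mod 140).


Moduli 7, 4, 5 are pairwise coprime; by CRT there is a unique solution modulo M = 7 · 4 · 5 = 140.
Solve pairwise, accumulating the modulus:
  Start with x ≡ 4 (mod 7).
  Combine with x ≡ 1 (mod 4): since gcd(7, 4) = 1, we get a unique residue mod 28.
    Write x = 4 + 7·t and substitute into x ≡ 1 (mod 4): 7·t ≡ 1 − 4 = -3 (mod 4).
    Reduce coefficients mod 4: 3·t ≡ 1 (mod 4).
    The inverse of 3 mod 4 is 3 (since 3·3 = 9 = 2·4 + 1), so t ≡ 3·1 = 3 ≡ 3 (mod 4).
    Then x = 4 + 7·3 = 25, valid modulo lcm(7, 4) = 28: x ≡ 25 (mod 28).
  Combine with x ≡ 0 (mod 5): since gcd(28, 5) = 1, we get a unique residue mod 140.
    Write x = 25 + 28·t and substitute into x ≡ 0 (mod 5): 28·t ≡ 0 − 25 = -25 (mod 5).
    Reduce coefficients mod 5: 3·t ≡ 0 (mod 5).
    The inverse of 3 mod 5 is 2 (since 3·2 = 6 = 1·5 + 1), so t ≡ 2·0 = 0 ≡ 0 (mod 5).
    Then x = 25 + 28·0 = 25, valid modulo lcm(28, 5) = 140: x ≡ 25 (mod 140).
Verify: 25 mod 7 = 4 ✓, 25 mod 4 = 1 ✓, 25 mod 5 = 0 ✓.

x ≡ 25 (mod 140).


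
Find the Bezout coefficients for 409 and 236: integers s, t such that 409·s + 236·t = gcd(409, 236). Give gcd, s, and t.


Euclidean algorithm on (409, 236) — divide until remainder is 0:
  409 = 1 · 236 + 173
  236 = 1 · 173 + 63
  173 = 2 · 63 + 47
  63 = 1 · 47 + 16
  47 = 2 · 16 + 15
  16 = 1 · 15 + 1
  15 = 15 · 1 + 0
gcd(409, 236) = 1.
Track Bezout coefficients alongside the remainders: start with r₀ = 409 = a·1 + b·0 (s = 1, t = 0) and r₁ = 236 = a·0 + b·1 (s = 0, t = 1); each new remainder r_{k+1} = r_{k-1} − q_k·r_k inherits s_{k+1} = s_{k-1} − q_k·s_k, t_{k+1} = t_{k-1} − q_k·t_k, so r_k = a·s_k + b·t_k at every step:
  q = 1: r = 173, s = 1 − 1·0 = 1, t = 0 − 1·1 = -1  (check: 409·1 + 236·(-1) = 173)
  q = 1: r = 63, s = 0 − 1·1 = -1, t = 1 − 1·(-1) = 2  (check: 409·(-1) + 236·2 = 63)
  q = 2: r = 47, s = 1 − 2·(-1) = 3, t = -1 − 2·2 = -5  (check: 409·3 + 236·(-5) = 47)
  q = 1: r = 16, s = -1 − 1·3 = -4, t = 2 − 1·(-5) = 7  (check: 409·(-4) + 236·7 = 16)
  q = 2: r = 15, s = 3 − 2·(-4) = 11, t = -5 − 2·7 = -19  (check: 409·11 + 236·(-19) = 15)
  q = 1: r = 1, s = -4 − 1·11 = -15, t = 7 − 1·(-19) = 26  (check: 409·(-15) + 236·26 = 1)
The row with r = 1 (the gcd) gives the Bezout coefficients s = -15, t = 26.
Result: 409 · (-15) + 236 · (26) = 1.

gcd(409, 236) = 1; s = -15, t = 26 (check: 409·(-15) + 236·26 = 1).


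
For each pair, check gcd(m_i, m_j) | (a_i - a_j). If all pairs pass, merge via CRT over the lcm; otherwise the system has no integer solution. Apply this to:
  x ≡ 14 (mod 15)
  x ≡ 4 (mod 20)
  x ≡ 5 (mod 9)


Moduli 15, 20, 9 are not pairwise coprime, so CRT works modulo lcm(m_i) when all pairwise compatibility conditions hold.
Pairwise compatibility: gcd(m_i, m_j) must divide a_i - a_j for every pair.
Merge one congruence at a time:
  Start: x ≡ 14 (mod 15).
  Combine with x ≡ 4 (mod 20): gcd(15, 20) = 5; 4 - 14 = -10, which IS divisible by 5, so compatible.
    Write x = 14 + 15·t and substitute into x ≡ 4 (mod 20): 15·t ≡ 4 − 14 = -10 (mod 20).
    Divide the congruence (and modulus) by g = 5: 3·t ≡ -2 (mod 4).
    Reduce coefficients mod 4: 3·t ≡ 2 (mod 4).
    The inverse of 3 mod 4 is 3 (since 3·3 = 9 = 2·4 + 1), so t ≡ 3·2 = 6 ≡ 2 (mod 4).
    Then x = 14 + 15·2 = 44, valid modulo lcm(15, 20) = 60: x ≡ 44 (mod 60).
  Combine with x ≡ 5 (mod 9): gcd(60, 9) = 3; 5 - 44 = -39, which IS divisible by 3, so compatible.
    Write x = 44 + 60·t and substitute into x ≡ 5 (mod 9): 60·t ≡ 5 − 44 = -39 (mod 9).
    Divide the congruence (and modulus) by g = 3: 20·t ≡ -13 (mod 3).
    Reduce coefficients mod 3: 2·t ≡ 2 (mod 3).
    The inverse of 2 mod 3 is 2 (since 2·2 = 4 = 1·3 + 1), so t ≡ 2·2 = 4 ≡ 1 (mod 3).
    Then x = 44 + 60·1 = 104, valid modulo lcm(60, 9) = 180: x ≡ 104 (mod 180).
Verify: 104 mod 15 = 14, 104 mod 20 = 4, 104 mod 9 = 5.

x ≡ 104 (mod 180).


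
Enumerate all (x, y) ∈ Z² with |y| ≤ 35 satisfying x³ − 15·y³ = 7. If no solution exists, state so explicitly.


The equation is x³ - 15y³ = 7. For fixed y, x³ = 15·y³ + 7, so a solution requires the RHS to be a perfect cube.
Strategy: iterate y from -35 to 35, compute RHS = 15·y³ + 7, and check whether it is a (positive or negative) perfect cube.
Check small values of y:
  y = 0: RHS = 7 is not a perfect cube.
  y = 1: RHS = 22 is not a perfect cube.
  y = -1: RHS = -8 = (-2)³ ⇒ x = -2 works.
  y = 2: RHS = 127 is not a perfect cube.
  y = -2: RHS = -113 is not a perfect cube.
  y = 3: RHS = 412 is not a perfect cube.
  y = -3: RHS = -398 is not a perfect cube.
Continuing the search up to |y| = 35 finds no further solutions beyond those listed.
Collected solutions: (-2, -1).

Solutions (with |y| ≤ 35): (-2, -1).


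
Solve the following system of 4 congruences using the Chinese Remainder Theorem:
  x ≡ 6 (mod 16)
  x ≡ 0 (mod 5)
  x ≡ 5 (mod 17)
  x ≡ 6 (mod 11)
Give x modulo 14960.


Product of moduli M = 16 · 5 · 17 · 11 = 14960.
Merge one congruence at a time:
  Start: x ≡ 6 (mod 16).
  Combine with x ≡ 0 (mod 5); new modulus lcm = 80.
    Write x = 6 + 16·t and substitute into x ≡ 0 (mod 5): 16·t ≡ 0 − 6 = -6 (mod 5).
    Reduce coefficients mod 5: 1·t ≡ 4 (mod 5).
    So t ≡ 4 (mod 5).
    Then x = 6 + 16·4 = 70, valid modulo lcm(16, 5) = 80: x ≡ 70 (mod 80).
  Combine with x ≡ 5 (mod 17); new modulus lcm = 1360.
    Write x = 70 + 80·t and substitute into x ≡ 5 (mod 17): 80·t ≡ 5 − 70 = -65 (mod 17).
    Reduce coefficients mod 17: 12·t ≡ 3 (mod 17).
    The inverse of 12 mod 17 is 10 (since 12·10 = 120 = 7·17 + 1), so t ≡ 10·3 = 30 ≡ 13 (mod 17).
    Then x = 70 + 80·13 = 1110, valid modulo lcm(80, 17) = 1360: x ≡ 1110 (mod 1360).
  Combine with x ≡ 6 (mod 11); new modulus lcm = 14960.
    Write x = 1110 + 1360·t and substitute into x ≡ 6 (mod 11): 1360·t ≡ 6 − 1110 = -1104 (mod 11).
    Reduce coefficients mod 11: 7·t ≡ 7 (mod 11).
    The inverse of 7 mod 11 is 8 (since 7·8 = 56 = 5·11 + 1), so t ≡ 8·7 = 56 ≡ 1 (mod 11).
    Then x = 1110 + 1360·1 = 2470, valid modulo lcm(1360, 11) = 14960: x ≡ 2470 (mod 14960).
Verify against each original: 2470 mod 16 = 6, 2470 mod 5 = 0, 2470 mod 17 = 5, 2470 mod 11 = 6.

x ≡ 2470 (mod 14960).


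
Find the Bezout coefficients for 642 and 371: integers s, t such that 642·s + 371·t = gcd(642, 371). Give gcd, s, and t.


Euclidean algorithm on (642, 371) — divide until remainder is 0:
  642 = 1 · 371 + 271
  371 = 1 · 271 + 100
  271 = 2 · 100 + 71
  100 = 1 · 71 + 29
  71 = 2 · 29 + 13
  29 = 2 · 13 + 3
  13 = 4 · 3 + 1
  3 = 3 · 1 + 0
gcd(642, 371) = 1.
Track Bezout coefficients alongside the remainders: start with r₀ = 642 = a·1 + b·0 (s = 1, t = 0) and r₁ = 371 = a·0 + b·1 (s = 0, t = 1); each new remainder r_{k+1} = r_{k-1} − q_k·r_k inherits s_{k+1} = s_{k-1} − q_k·s_k, t_{k+1} = t_{k-1} − q_k·t_k, so r_k = a·s_k + b·t_k at every step:
  q = 1: r = 271, s = 1 − 1·0 = 1, t = 0 − 1·1 = -1  (check: 642·1 + 371·(-1) = 271)
  q = 1: r = 100, s = 0 − 1·1 = -1, t = 1 − 1·(-1) = 2  (check: 642·(-1) + 371·2 = 100)
  q = 2: r = 71, s = 1 − 2·(-1) = 3, t = -1 − 2·2 = -5  (check: 642·3 + 371·(-5) = 71)
  q = 1: r = 29, s = -1 − 1·3 = -4, t = 2 − 1·(-5) = 7  (check: 642·(-4) + 371·7 = 29)
  q = 2: r = 13, s = 3 − 2·(-4) = 11, t = -5 − 2·7 = -19  (check: 642·11 + 371·(-19) = 13)
  q = 2: r = 3, s = -4 − 2·11 = -26, t = 7 − 2·(-19) = 45  (check: 642·(-26) + 371·45 = 3)
  q = 4: r = 1, s = 11 − 4·(-26) = 115, t = -19 − 4·45 = -199  (check: 642·115 + 371·(-199) = 1)
The row with r = 1 (the gcd) gives the Bezout coefficients s = 115, t = -199.
Result: 642 · (115) + 371 · (-199) = 1.

gcd(642, 371) = 1; s = 115, t = -199 (check: 642·115 + 371·(-199) = 1).


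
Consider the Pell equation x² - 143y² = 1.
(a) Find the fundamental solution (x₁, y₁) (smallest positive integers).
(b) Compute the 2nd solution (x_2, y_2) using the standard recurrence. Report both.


Step 1: Find the fundamental solution (x₁, y₁) of x² - 143y² = 1.
  Expand √143 as a continued fraction. a₀ = ⌊√143⌋ = 11; iterate m_{k+1} = d_k·a_k − m_k, d_{k+1} = (143 − m_{k+1}²)/d_k, a_{k+1} = ⌊(a₀ + m_{k+1})/d_{k+1}⌋ (starting m₀ = 0, d₀ = 1), with convergents p_k = a_k·p_{k-1} + p_{k-2}, q_k = a_k·q_{k-1} + q_{k-2} (p₋₁ = 1, q₋₁ = 0):
  k = 0: a₀ = 11; p₀/q₀ = 11/1; p₀² − 143·q₀² = 121 − 143 = -22.
  k = 1: m = 11, d = 22, a = ⌊(11 + 11)/22⌋ = 1; p/q = (1·11 + 1)/(1·1 + 0) = 12/1; p² − 143·q² = 144 − 143 = 1.
  The first convergent with p² − 143·q² = 1 gives the fundamental solution (x₁, y₁) = (12, 1).
Step 2: Apply the recurrence (x_{n+1}, y_{n+1}) = (x₁x_n + 143y₁y_n, x₁y_n + y₁x_n) repeatedly.
  From (x_1, y_1) = (12, 1): x_2 = 12·12 + 143·1·1 = 287; y_2 = 12·1 + 1·12 = 24.
Step 3: Verify x_2² - 143·y_2² = 82369 - 82368 = 1 (should be 1). ✓

(x_1, y_1) = (12, 1); (x_2, y_2) = (287, 24).


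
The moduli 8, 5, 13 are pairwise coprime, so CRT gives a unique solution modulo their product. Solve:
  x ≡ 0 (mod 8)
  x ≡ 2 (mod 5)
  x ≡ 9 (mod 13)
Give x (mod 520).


Moduli 8, 5, 13 are pairwise coprime; by CRT there is a unique solution modulo M = 8 · 5 · 13 = 520.
Solve pairwise, accumulating the modulus:
  Start with x ≡ 0 (mod 8).
  Combine with x ≡ 2 (mod 5): since gcd(8, 5) = 1, we get a unique residue mod 40.
    Write x = 0 + 8·t and substitute into x ≡ 2 (mod 5): 8·t ≡ 2 − 0 = 2 (mod 5).
    Reduce coefficients mod 5: 3·t ≡ 2 (mod 5).
    The inverse of 3 mod 5 is 2 (since 3·2 = 6 = 1·5 + 1), so t ≡ 2·2 = 4 ≡ 4 (mod 5).
    Then x = 0 + 8·4 = 32, valid modulo lcm(8, 5) = 40: x ≡ 32 (mod 40).
  Combine with x ≡ 9 (mod 13): since gcd(40, 13) = 1, we get a unique residue mod 520.
    Write x = 32 + 40·t and substitute into x ≡ 9 (mod 13): 40·t ≡ 9 − 32 = -23 (mod 13).
    Reduce coefficients mod 13: 1·t ≡ 3 (mod 13).
    So t ≡ 3 (mod 13).
    Then x = 32 + 40·3 = 152, valid modulo lcm(40, 13) = 520: x ≡ 152 (mod 520).
Verify: 152 mod 8 = 0 ✓, 152 mod 5 = 2 ✓, 152 mod 13 = 9 ✓.

x ≡ 152 (mod 520).
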